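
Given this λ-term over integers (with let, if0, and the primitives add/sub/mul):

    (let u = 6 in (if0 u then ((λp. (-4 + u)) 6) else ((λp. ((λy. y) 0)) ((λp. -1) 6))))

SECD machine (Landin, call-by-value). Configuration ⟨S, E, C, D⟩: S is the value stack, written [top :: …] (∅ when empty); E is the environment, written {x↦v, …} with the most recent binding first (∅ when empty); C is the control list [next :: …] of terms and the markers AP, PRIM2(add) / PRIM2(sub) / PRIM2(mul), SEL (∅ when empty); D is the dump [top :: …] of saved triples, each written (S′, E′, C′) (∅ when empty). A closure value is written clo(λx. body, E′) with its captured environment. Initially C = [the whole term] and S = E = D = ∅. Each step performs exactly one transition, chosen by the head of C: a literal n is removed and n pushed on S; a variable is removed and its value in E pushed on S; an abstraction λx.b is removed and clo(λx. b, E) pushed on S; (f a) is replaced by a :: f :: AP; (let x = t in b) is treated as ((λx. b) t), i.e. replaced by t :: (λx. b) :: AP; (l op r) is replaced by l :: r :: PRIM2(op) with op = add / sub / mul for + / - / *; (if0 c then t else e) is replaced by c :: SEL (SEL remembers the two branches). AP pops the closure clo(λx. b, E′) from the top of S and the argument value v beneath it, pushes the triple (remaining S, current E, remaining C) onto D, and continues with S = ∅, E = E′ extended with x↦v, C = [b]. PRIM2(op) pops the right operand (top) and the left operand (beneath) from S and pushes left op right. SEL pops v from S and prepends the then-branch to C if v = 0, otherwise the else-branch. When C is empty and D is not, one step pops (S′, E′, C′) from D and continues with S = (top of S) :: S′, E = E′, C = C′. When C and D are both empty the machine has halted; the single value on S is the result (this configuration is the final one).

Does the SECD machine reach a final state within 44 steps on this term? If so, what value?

t=0: [S=∅ | E=∅ | C=[(let u = 6 in (if0 u then ((λp. (-4 + u)) 6) else ((λp. ((λy. y) 0)) ((λp. -1) 6))))] | D=∅]
t=1: [S=∅ | E=∅ | C=[6 :: (λu. (if0 u then ((λp. (-4 + u)) 6) else ((λp. ((λy. y) 0)) ((λp. -1) 6)))) :: AP] | D=∅]
t=2: [S=[6] | E=∅ | C=[(λu. (if0 u then ((λp. (-4 + u)) 6) else ((λp. ((λy. y) 0)) ((λp. -1) 6)))) :: AP] | D=∅]
t=3: [S=[clo(λu. (if0 u then ((λp. (-4 + u)) 6) else ((λp. ((λy. y) 0)) ((λp. -1) 6))), ∅) :: 6] | E=∅ | C=[AP] | D=∅]
t=4: [S=∅ | E={u↦6} | C=[(if0 u then ((λp. (-4 + u)) 6) else ((λp. ((λy. y) 0)) ((λp. -1) 6)))] | D=[(∅, ∅, ∅)]]
t=5: [S=∅ | E={u↦6} | C=[u :: SEL] | D=[(∅, ∅, ∅)]]
t=6: [S=[6] | E={u↦6} | C=[SEL] | D=[(∅, ∅, ∅)]]
t=7: [S=∅ | E={u↦6} | C=[((λp. ((λy. y) 0)) ((λp. -1) 6))] | D=[(∅, ∅, ∅)]]
t=8: [S=∅ | E={u↦6} | C=[((λp. -1) 6) :: (λp. ((λy. y) 0)) :: AP] | D=[(∅, ∅, ∅)]]
t=9: [S=∅ | E={u↦6} | C=[6 :: (λp. -1) :: AP :: (λp. ((λy. y) 0)) :: AP] | D=[(∅, ∅, ∅)]]
t=10: [S=[6] | E={u↦6} | C=[(λp. -1) :: AP :: (λp. ((λy. y) 0)) :: AP] | D=[(∅, ∅, ∅)]]
t=11: [S=[clo(λp. -1, {u↦6}) :: 6] | E={u↦6} | C=[AP :: (λp. ((λy. y) 0)) :: AP] | D=[(∅, ∅, ∅)]]
t=12: [S=∅ | E={p↦6, u↦6} | C=[-1] | D=[(∅, {u↦6}, [(λp. ((λy. y) 0)) :: AP]) :: (∅, ∅, ∅)]]
t=13: [S=[-1] | E={p↦6, u↦6} | C=∅ | D=[(∅, {u↦6}, [(λp. ((λy. y) 0)) :: AP]) :: (∅, ∅, ∅)]]
t=14: [S=[-1] | E={u↦6} | C=[(λp. ((λy. y) 0)) :: AP] | D=[(∅, ∅, ∅)]]
t=15: [S=[clo(λp. ((λy. y) 0), {u↦6}) :: -1] | E={u↦6} | C=[AP] | D=[(∅, ∅, ∅)]]
t=16: [S=∅ | E={p↦-1, u↦6} | C=[((λy. y) 0)] | D=[(∅, {u↦6}, ∅) :: (∅, ∅, ∅)]]
t=17: [S=∅ | E={p↦-1, u↦6} | C=[0 :: (λy. y) :: AP] | D=[(∅, {u↦6}, ∅) :: (∅, ∅, ∅)]]
t=18: [S=[0] | E={p↦-1, u↦6} | C=[(λy. y) :: AP] | D=[(∅, {u↦6}, ∅) :: (∅, ∅, ∅)]]
t=19: [S=[clo(λy. y, {p↦-1, u↦6}) :: 0] | E={p↦-1, u↦6} | C=[AP] | D=[(∅, {u↦6}, ∅) :: (∅, ∅, ∅)]]
t=20: [S=∅ | E={y↦0, p↦-1, u↦6} | C=[y] | D=[(∅, {p↦-1, u↦6}, ∅) :: (∅, {u↦6}, ∅) :: (∅, ∅, ∅)]]
t=21: [S=[0] | E={y↦0, p↦-1, u↦6} | C=∅ | D=[(∅, {p↦-1, u↦6}, ∅) :: (∅, {u↦6}, ∅) :: (∅, ∅, ∅)]]
t=22: [S=[0] | E={p↦-1, u↦6} | C=∅ | D=[(∅, {u↦6}, ∅) :: (∅, ∅, ∅)]]
t=23: [S=[0] | E={u↦6} | C=∅ | D=[(∅, ∅, ∅)]]
t=24: [S=[0] | E=∅ | C=∅ | D=∅]
→ final value 0

Answer: 0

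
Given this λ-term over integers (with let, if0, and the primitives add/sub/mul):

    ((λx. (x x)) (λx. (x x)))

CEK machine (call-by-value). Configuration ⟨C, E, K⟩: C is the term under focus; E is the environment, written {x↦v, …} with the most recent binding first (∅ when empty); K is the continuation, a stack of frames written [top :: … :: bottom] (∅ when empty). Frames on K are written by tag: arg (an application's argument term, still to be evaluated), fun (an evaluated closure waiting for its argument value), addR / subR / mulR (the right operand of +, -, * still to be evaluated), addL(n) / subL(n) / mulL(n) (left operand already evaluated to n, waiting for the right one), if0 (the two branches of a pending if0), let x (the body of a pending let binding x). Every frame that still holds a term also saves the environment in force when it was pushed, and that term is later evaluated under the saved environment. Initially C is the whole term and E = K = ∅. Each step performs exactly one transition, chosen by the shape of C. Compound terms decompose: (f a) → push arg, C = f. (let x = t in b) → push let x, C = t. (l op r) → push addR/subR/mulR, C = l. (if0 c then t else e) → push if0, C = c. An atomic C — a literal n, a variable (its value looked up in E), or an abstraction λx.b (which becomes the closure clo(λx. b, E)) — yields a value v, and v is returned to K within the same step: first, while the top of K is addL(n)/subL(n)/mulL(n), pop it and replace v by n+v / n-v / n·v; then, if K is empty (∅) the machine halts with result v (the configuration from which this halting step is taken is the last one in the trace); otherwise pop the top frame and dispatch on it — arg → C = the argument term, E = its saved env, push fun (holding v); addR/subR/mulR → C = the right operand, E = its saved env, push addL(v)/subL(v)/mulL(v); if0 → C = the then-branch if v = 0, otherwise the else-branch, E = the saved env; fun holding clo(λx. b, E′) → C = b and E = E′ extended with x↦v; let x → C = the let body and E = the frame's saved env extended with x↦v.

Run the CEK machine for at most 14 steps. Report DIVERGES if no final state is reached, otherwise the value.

0. ⟨C=((λx. (x x)) (λx. (x x))); E=∅; K=∅⟩
1. ⟨C=(λx. (x x)); E=∅; K=[arg]⟩
2. ⟨C=(λx. (x x)); E=∅; K=[fun]⟩
3. ⟨C=(x x); E={x↦clo(λx. (x x), ∅)}; K=∅⟩
4. ⟨C=x; E={x↦clo(λx. (x x), ∅)}; K=[arg]⟩
5. ⟨C=x; E={x↦clo(λx. (x x), ∅)}; K=[fun]⟩
… configuration repeats with period 3 (steps 3–5 recur indefinitely) …

Answer: DIVERGES (no final state within 14 steps)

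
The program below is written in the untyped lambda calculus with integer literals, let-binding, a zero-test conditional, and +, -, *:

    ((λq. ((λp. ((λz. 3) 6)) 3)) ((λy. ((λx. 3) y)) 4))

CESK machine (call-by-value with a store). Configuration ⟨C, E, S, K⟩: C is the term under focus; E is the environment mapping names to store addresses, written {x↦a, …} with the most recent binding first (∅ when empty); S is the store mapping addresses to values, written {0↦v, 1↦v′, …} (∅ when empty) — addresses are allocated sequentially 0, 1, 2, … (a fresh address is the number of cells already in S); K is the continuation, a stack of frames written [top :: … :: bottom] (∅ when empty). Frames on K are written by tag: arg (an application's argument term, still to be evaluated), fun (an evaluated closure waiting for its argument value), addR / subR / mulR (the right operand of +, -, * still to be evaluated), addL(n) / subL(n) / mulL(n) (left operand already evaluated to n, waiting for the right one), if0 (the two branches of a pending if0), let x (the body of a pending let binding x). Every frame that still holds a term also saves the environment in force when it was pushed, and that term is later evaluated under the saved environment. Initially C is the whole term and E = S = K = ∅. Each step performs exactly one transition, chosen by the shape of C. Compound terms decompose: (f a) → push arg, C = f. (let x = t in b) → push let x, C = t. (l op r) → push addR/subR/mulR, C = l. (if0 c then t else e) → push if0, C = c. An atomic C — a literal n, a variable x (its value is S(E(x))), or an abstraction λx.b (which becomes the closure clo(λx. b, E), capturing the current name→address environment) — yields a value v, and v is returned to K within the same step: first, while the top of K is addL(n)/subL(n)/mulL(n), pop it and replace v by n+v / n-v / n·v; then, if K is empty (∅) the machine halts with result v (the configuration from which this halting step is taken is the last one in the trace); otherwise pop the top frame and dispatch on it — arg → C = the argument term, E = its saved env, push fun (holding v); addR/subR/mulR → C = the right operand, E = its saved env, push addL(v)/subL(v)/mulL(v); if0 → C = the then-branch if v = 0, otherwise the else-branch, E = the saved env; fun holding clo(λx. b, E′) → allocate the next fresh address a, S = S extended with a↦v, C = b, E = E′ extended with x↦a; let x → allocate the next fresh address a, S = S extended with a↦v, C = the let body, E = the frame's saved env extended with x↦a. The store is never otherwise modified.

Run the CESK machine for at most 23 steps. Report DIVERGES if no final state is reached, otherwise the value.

0. [C=((λq. ((λp. ((λz. 3) 6)) 3)) ((λy. ((λx. 3) y)) 4)) | E=∅ | S=∅ | K=∅]
1. [C=(λq. ((λp. ((λz. 3) 6)) 3)) | E=∅ | S=∅ | K=[arg]]
2. [C=((λy. ((λx. 3) y)) 4) | E=∅ | S=∅ | K=[fun]]
3. [C=(λy. ((λx. 3) y)) | E=∅ | S=∅ | K=[arg :: fun]]
4. [C=4 | E=∅ | S=∅ | K=[fun :: fun]]
5. [C=((λx. 3) y) | E={y↦0} | S={0↦4} | K=[fun]]
6. [C=(λx. 3) | E={y↦0} | S={0↦4} | K=[arg :: fun]]
7. [C=y | E={y↦0} | S={0↦4} | K=[fun :: fun]]
8. [C=3 | E={x↦1, y↦0} | S={0↦4, 1↦4} | K=[fun]]
9. [C=((λp. ((λz. 3) 6)) 3) | E={q↦2} | S={0↦4, 1↦4, 2↦3} | K=∅]
10. [C=(λp. ((λz. 3) 6)) | E={q↦2} | S={0↦4, 1↦4, 2↦3} | K=[arg]]
11. [C=3 | E={q↦2} | S={0↦4, 1↦4, 2↦3} | K=[fun]]
12. [C=((λz. 3) 6) | E={p↦3, q↦2} | S={0↦4, 1↦4, 2↦3, 3↦3} | K=∅]
13. [C=(λz. 3) | E={p↦3, q↦2} | S={0↦4, 1↦4, 2↦3, 3↦3} | K=[arg]]
14. [C=6 | E={p↦3, q↦2} | S={0↦4, 1↦4, 2↦3, 3↦3} | K=[fun]]
15. [C=3 | E={z↦4, p↦3, q↦2} | S={0↦4, 1↦4, 2↦3, 3↦3, 4↦6} | K=∅]
→ final value 3

Answer: 3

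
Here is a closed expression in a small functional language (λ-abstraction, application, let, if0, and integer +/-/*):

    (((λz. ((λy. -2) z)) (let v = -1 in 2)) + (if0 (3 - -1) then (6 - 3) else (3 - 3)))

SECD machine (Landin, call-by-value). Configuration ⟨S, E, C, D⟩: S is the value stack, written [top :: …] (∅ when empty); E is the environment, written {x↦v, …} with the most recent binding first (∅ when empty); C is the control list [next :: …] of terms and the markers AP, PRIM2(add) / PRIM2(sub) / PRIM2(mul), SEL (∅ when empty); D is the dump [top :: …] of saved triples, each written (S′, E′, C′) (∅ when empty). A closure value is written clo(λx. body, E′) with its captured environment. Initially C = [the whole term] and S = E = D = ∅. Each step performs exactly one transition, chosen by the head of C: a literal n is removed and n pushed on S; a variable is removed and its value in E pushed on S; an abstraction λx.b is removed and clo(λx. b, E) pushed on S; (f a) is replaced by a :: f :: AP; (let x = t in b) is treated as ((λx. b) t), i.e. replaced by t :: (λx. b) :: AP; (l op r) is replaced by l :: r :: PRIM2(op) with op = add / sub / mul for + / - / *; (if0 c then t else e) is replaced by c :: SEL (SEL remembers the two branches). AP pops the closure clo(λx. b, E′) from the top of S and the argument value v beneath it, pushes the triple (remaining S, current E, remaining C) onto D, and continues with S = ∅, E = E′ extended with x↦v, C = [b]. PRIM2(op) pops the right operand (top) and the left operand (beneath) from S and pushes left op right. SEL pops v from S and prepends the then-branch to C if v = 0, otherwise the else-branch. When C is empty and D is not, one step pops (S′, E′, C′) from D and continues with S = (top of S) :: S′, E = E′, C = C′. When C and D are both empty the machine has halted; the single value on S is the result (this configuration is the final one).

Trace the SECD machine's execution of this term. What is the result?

t=0: ⟨S=∅; E=∅; C=[(((λz. ((λy. -2) z)) (let v = -1 in 2)) + (if0 (3 - -1) then (6 - 3) else (3 - 3)))]; D=∅⟩
t=1: ⟨S=∅; E=∅; C=[((λz. ((λy. -2) z)) (let v = -1 in 2)) :: (if0 (3 - -1) then (6 - 3) else (3 - 3)) :: PRIM2(add)]; D=∅⟩
t=2: ⟨S=∅; E=∅; C=[(let v = -1 in 2) :: (λz. ((λy. -2) z)) :: AP :: (if0 (3 - -1) then (6 - 3) else (3 - 3)) :: PRIM2(add)]; D=∅⟩
t=3: ⟨S=∅; E=∅; C=[-1 :: (λv. 2) :: AP :: (λz. ((λy. -2) z)) :: AP :: (if0 (3 - -1) then (6 - 3) else (3 - 3)) :: PRIM2(add)]; D=∅⟩
t=4: ⟨S=[-1]; E=∅; C=[(λv. 2) :: AP :: (λz. ((λy. -2) z)) :: AP :: (if0 (3 - -1) then (6 - 3) else (3 - 3)) :: PRIM2(add)]; D=∅⟩
t=5: ⟨S=[clo(λv. 2, ∅) :: -1]; E=∅; C=[AP :: (λz. ((λy. -2) z)) :: AP :: (if0 (3 - -1) then (6 - 3) else (3 - 3)) :: PRIM2(add)]; D=∅⟩
t=6: ⟨S=∅; E={v↦-1}; C=[2]; D=[(∅, ∅, [(λz. ((λy. -2) z)) :: AP :: (if0 (3 - -1) then (6 - 3) else (3 - 3)) :: PRIM2(add)])]⟩
t=7: ⟨S=[2]; E={v↦-1}; C=∅; D=[(∅, ∅, [(λz. ((λy. -2) z)) :: AP :: (if0 (3 - -1) then (6 - 3) else (3 - 3)) :: PRIM2(add)])]⟩
t=8: ⟨S=[2]; E=∅; C=[(λz. ((λy. -2) z)) :: AP :: (if0 (3 - -1) then (6 - 3) else (3 - 3)) :: PRIM2(add)]; D=∅⟩
t=9: ⟨S=[clo(λz. ((λy. -2) z), ∅) :: 2]; E=∅; C=[AP :: (if0 (3 - -1) then (6 - 3) else (3 - 3)) :: PRIM2(add)]; D=∅⟩
t=10: ⟨S=∅; E={z↦2}; C=[((λy. -2) z)]; D=[(∅, ∅, [(if0 (3 - -1) then (6 - 3) else (3 - 3)) :: PRIM2(add)])]⟩
t=11: ⟨S=∅; E={z↦2}; C=[z :: (λy. -2) :: AP]; D=[(∅, ∅, [(if0 (3 - -1) then (6 - 3) else (3 - 3)) :: PRIM2(add)])]⟩
t=12: ⟨S=[2]; E={z↦2}; C=[(λy. -2) :: AP]; D=[(∅, ∅, [(if0 (3 - -1) then (6 - 3) else (3 - 3)) :: PRIM2(add)])]⟩
t=13: ⟨S=[clo(λy. -2, {z↦2}) :: 2]; E={z↦2}; C=[AP]; D=[(∅, ∅, [(if0 (3 - -1) then (6 - 3) else (3 - 3)) :: PRIM2(add)])]⟩
t=14: ⟨S=∅; E={y↦2, z↦2}; C=[-2]; D=[(∅, {z↦2}, ∅) :: (∅, ∅, [(if0 (3 - -1) then (6 - 3) else (3 - 3)) :: PRIM2(add)])]⟩
t=15: ⟨S=[-2]; E={y↦2, z↦2}; C=∅; D=[(∅, {z↦2}, ∅) :: (∅, ∅, [(if0 (3 - -1) then (6 - 3) else (3 - 3)) :: PRIM2(add)])]⟩
t=16: ⟨S=[-2]; E={z↦2}; C=∅; D=[(∅, ∅, [(if0 (3 - -1) then (6 - 3) else (3 - 3)) :: PRIM2(add)])]⟩
t=17: ⟨S=[-2]; E=∅; C=[(if0 (3 - -1) then (6 - 3) else (3 - 3)) :: PRIM2(add)]; D=∅⟩
t=18: ⟨S=[-2]; E=∅; C=[(3 - -1) :: SEL :: PRIM2(add)]; D=∅⟩
t=19: ⟨S=[-2]; E=∅; C=[3 :: -1 :: PRIM2(sub) :: SEL :: PRIM2(add)]; D=∅⟩
t=20: ⟨S=[3 :: -2]; E=∅; C=[-1 :: PRIM2(sub) :: SEL :: PRIM2(add)]; D=∅⟩
t=21: ⟨S=[-1 :: 3 :: -2]; E=∅; C=[PRIM2(sub) :: SEL :: PRIM2(add)]; D=∅⟩
t=22: ⟨S=[4 :: -2]; E=∅; C=[SEL :: PRIM2(add)]; D=∅⟩
t=23: ⟨S=[-2]; E=∅; C=[(3 - 3) :: PRIM2(add)]; D=∅⟩
t=24: ⟨S=[-2]; E=∅; C=[3 :: 3 :: PRIM2(sub) :: PRIM2(add)]; D=∅⟩
t=25: ⟨S=[3 :: -2]; E=∅; C=[3 :: PRIM2(sub) :: PRIM2(add)]; D=∅⟩
t=26: ⟨S=[3 :: 3 :: -2]; E=∅; C=[PRIM2(sub) :: PRIM2(add)]; D=∅⟩
t=27: ⟨S=[0 :: -2]; E=∅; C=[PRIM2(add)]; D=∅⟩
t=28: ⟨S=[-2]; E=∅; C=∅; D=∅⟩
→ final value -2

Answer: -2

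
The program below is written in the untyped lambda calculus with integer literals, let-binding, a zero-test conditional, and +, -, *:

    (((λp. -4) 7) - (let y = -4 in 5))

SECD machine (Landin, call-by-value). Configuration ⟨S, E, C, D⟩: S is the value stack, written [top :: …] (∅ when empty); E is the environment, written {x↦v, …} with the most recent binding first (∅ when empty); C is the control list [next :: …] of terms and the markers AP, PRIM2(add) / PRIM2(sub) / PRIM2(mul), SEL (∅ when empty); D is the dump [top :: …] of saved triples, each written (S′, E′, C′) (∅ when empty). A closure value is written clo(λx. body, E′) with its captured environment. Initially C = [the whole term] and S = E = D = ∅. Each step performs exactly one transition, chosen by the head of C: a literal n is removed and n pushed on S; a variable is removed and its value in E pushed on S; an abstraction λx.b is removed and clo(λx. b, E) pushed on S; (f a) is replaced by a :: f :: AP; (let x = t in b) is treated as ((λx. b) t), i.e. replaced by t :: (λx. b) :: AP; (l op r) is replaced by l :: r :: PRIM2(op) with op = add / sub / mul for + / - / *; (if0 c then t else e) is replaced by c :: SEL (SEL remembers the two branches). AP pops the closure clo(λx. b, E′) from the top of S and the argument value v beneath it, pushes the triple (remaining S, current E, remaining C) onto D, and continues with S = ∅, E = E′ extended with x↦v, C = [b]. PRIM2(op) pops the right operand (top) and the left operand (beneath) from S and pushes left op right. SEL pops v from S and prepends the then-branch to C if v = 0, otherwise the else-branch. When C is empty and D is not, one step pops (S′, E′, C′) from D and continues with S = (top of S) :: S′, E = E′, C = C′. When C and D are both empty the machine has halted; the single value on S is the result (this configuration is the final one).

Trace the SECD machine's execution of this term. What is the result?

t=0: [S=∅ | E=∅ | C=[(((λp. -4) 7) - (let y = -4 in 5))] | D=∅]
t=1: [S=∅ | E=∅ | C=[((λp. -4) 7) :: (let y = -4 in 5) :: PRIM2(sub)] | D=∅]
t=2: [S=∅ | E=∅ | C=[7 :: (λp. -4) :: AP :: (let y = -4 in 5) :: PRIM2(sub)] | D=∅]
t=3: [S=[7] | E=∅ | C=[(λp. -4) :: AP :: (let y = -4 in 5) :: PRIM2(sub)] | D=∅]
t=4: [S=[clo(λp. -4, ∅) :: 7] | E=∅ | C=[AP :: (let y = -4 in 5) :: PRIM2(sub)] | D=∅]
t=5: [S=∅ | E={p↦7} | C=[-4] | D=[(∅, ∅, [(let y = -4 in 5) :: PRIM2(sub)])]]
t=6: [S=[-4] | E={p↦7} | C=∅ | D=[(∅, ∅, [(let y = -4 in 5) :: PRIM2(sub)])]]
t=7: [S=[-4] | E=∅ | C=[(let y = -4 in 5) :: PRIM2(sub)] | D=∅]
t=8: [S=[-4] | E=∅ | C=[-4 :: (λy. 5) :: AP :: PRIM2(sub)] | D=∅]
t=9: [S=[-4 :: -4] | E=∅ | C=[(λy. 5) :: AP :: PRIM2(sub)] | D=∅]
t=10: [S=[clo(λy. 5, ∅) :: -4 :: -4] | E=∅ | C=[AP :: PRIM2(sub)] | D=∅]
t=11: [S=∅ | E={y↦-4} | C=[5] | D=[([-4], ∅, [PRIM2(sub)])]]
t=12: [S=[5] | E={y↦-4} | C=∅ | D=[([-4], ∅, [PRIM2(sub)])]]
t=13: [S=[5 :: -4] | E=∅ | C=[PRIM2(sub)] | D=∅]
t=14: [S=[-9] | E=∅ | C=∅ | D=∅]
→ final value -9

Answer: -9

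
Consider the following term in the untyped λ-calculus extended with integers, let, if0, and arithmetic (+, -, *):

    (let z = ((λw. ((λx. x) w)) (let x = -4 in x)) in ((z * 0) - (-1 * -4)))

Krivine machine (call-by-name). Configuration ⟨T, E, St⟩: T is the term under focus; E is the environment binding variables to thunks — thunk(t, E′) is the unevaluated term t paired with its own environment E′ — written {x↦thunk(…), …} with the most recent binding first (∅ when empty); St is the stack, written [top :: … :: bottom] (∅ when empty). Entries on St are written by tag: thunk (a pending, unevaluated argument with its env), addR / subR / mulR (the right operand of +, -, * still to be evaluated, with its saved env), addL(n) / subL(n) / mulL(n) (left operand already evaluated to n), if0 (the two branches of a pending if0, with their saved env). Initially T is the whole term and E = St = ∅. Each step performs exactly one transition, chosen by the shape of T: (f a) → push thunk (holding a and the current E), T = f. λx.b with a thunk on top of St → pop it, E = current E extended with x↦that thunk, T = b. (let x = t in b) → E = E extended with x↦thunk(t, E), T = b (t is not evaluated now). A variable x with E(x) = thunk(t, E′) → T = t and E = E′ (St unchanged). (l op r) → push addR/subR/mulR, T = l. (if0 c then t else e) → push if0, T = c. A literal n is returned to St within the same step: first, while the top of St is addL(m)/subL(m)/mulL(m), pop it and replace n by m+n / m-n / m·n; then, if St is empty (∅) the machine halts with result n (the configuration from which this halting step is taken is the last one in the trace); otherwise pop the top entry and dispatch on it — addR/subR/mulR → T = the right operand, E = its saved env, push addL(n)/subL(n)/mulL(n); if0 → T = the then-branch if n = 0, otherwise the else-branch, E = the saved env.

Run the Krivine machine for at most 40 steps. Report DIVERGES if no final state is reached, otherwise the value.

Answer: -4

Execution trace:
t=0: [T=(let z = ((λw. ((λx. x) w)) (let x = -4 in x)) in ((z * 0) - (-1 * -4))) | E=∅ | St=∅]
t=1: [T=((z * 0) - (-1 * -4)) | E={z↦thunk(((λw. ((λx. x) w)) (let x = -4 in x)), ∅)} | St=∅]
t=2: [T=(z * 0) | E={z↦thunk(((λw. ((λx. x) w)) (let x = -4 in x)), ∅)} | St=[subR]]
t=3: [T=z | E={z↦thunk(((λw. ((λx. x) w)) (let x = -4 in x)), ∅)} | St=[mulR :: subR]]
t=4: [T=((λw. ((λx. x) w)) (let x = -4 in x)) | E=∅ | St=[mulR :: subR]]
t=5: [T=(λw. ((λx. x) w)) | E=∅ | St=[thunk :: mulR :: subR]]
t=6: [T=((λx. x) w) | E={w↦thunk((let x = -4 in x), ∅)} | St=[mulR :: subR]]
t=7: [T=(λx. x) | E={w↦thunk((let x = -4 in x), ∅)} | St=[thunk :: mulR :: subR]]
t=8: [T=x | E={x↦thunk(w, {w↦thunk((let x = -4 in x), ∅)}), w↦thunk((let x = -4 in x), ∅)} | St=[mulR :: subR]]
t=9: [T=w | E={w↦thunk((let x = -4 in x), ∅)} | St=[mulR :: subR]]
t=10: [T=(let x = -4 in x) | E=∅ | St=[mulR :: subR]]
t=11: [T=x | E={x↦thunk(-4, ∅)} | St=[mulR :: subR]]
t=12: [T=-4 | E=∅ | St=[mulR :: subR]]
t=13: [T=0 | E={z↦thunk(((λw. ((λx. x) w)) (let x = -4 in x)), ∅)} | St=[mulL(-4) :: subR]]
t=14: [T=(-1 * -4) | E={z↦thunk(((λw. ((λx. x) w)) (let x = -4 in x)), ∅)} | St=[subL(0)]]
t=15: [T=-1 | E={z↦thunk(((λw. ((λx. x) w)) (let x = -4 in x)), ∅)} | St=[mulR :: subL(0)]]
t=16: [T=-4 | E={z↦thunk(((λw. ((λx. x) w)) (let x = -4 in x)), ∅)} | St=[mulL(-1) :: subL(0)]]
→ final value -4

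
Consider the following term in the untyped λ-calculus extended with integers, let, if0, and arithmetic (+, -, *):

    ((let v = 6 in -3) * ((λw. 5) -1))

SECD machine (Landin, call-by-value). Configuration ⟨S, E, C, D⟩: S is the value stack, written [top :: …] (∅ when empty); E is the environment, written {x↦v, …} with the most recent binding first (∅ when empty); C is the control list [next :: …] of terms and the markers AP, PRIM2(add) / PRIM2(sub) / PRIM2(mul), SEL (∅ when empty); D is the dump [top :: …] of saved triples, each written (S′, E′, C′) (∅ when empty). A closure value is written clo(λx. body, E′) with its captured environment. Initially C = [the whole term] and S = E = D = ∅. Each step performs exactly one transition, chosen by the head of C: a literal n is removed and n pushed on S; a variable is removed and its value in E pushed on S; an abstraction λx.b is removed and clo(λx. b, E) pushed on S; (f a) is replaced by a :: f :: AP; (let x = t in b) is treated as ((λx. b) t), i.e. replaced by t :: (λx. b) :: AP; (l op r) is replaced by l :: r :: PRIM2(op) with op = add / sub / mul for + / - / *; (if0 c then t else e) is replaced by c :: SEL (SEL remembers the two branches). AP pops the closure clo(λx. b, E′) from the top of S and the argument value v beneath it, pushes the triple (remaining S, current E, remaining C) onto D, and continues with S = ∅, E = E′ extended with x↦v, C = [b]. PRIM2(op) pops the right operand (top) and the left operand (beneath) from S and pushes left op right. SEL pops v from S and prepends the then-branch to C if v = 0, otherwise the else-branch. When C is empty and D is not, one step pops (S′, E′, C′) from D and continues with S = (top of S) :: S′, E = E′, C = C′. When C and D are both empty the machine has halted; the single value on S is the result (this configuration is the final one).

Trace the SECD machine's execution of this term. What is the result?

t=0: ⟨S=∅; E=∅; C=[((let v = 6 in -3) * ((λw. 5) -1))]; D=∅⟩
t=1: ⟨S=∅; E=∅; C=[(let v = 6 in -3) :: ((λw. 5) -1) :: PRIM2(mul)]; D=∅⟩
t=2: ⟨S=∅; E=∅; C=[6 :: (λv. -3) :: AP :: ((λw. 5) -1) :: PRIM2(mul)]; D=∅⟩
t=3: ⟨S=[6]; E=∅; C=[(λv. -3) :: AP :: ((λw. 5) -1) :: PRIM2(mul)]; D=∅⟩
t=4: ⟨S=[clo(λv. -3, ∅) :: 6]; E=∅; C=[AP :: ((λw. 5) -1) :: PRIM2(mul)]; D=∅⟩
t=5: ⟨S=∅; E={v↦6}; C=[-3]; D=[(∅, ∅, [((λw. 5) -1) :: PRIM2(mul)])]⟩
t=6: ⟨S=[-3]; E={v↦6}; C=∅; D=[(∅, ∅, [((λw. 5) -1) :: PRIM2(mul)])]⟩
t=7: ⟨S=[-3]; E=∅; C=[((λw. 5) -1) :: PRIM2(mul)]; D=∅⟩
t=8: ⟨S=[-3]; E=∅; C=[-1 :: (λw. 5) :: AP :: PRIM2(mul)]; D=∅⟩
t=9: ⟨S=[-1 :: -3]; E=∅; C=[(λw. 5) :: AP :: PRIM2(mul)]; D=∅⟩
t=10: ⟨S=[clo(λw. 5, ∅) :: -1 :: -3]; E=∅; C=[AP :: PRIM2(mul)]; D=∅⟩
t=11: ⟨S=∅; E={w↦-1}; C=[5]; D=[([-3], ∅, [PRIM2(mul)])]⟩
t=12: ⟨S=[5]; E={w↦-1}; C=∅; D=[([-3], ∅, [PRIM2(mul)])]⟩
t=13: ⟨S=[5 :: -3]; E=∅; C=[PRIM2(mul)]; D=∅⟩
t=14: ⟨S=[-15]; E=∅; C=∅; D=∅⟩
→ final value -15

Answer: -15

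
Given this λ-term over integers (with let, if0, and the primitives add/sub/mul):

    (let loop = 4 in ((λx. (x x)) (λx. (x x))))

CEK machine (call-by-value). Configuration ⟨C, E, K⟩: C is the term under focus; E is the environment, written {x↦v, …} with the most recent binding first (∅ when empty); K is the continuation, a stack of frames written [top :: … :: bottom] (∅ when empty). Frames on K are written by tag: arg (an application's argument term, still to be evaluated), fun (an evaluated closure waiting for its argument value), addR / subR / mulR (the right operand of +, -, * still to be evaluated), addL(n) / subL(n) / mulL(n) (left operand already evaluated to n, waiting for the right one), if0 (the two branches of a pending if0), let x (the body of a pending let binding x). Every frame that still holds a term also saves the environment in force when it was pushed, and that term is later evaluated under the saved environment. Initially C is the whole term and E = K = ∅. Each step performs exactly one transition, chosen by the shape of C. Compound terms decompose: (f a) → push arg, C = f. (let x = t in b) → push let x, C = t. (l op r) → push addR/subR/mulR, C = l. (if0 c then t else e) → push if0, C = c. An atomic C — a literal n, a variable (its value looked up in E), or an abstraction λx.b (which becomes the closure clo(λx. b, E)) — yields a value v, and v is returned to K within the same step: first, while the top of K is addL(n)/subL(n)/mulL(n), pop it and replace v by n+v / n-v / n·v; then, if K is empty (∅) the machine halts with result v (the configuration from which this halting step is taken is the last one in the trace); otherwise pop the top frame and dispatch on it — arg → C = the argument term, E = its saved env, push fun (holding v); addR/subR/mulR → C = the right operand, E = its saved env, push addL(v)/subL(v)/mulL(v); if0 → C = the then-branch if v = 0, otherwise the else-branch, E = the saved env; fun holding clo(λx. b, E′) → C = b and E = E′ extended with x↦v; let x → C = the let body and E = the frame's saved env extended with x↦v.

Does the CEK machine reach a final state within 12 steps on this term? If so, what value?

[0] <C=(let loop = 4 in ((λx. (x x)) (λx. (x x)))), E=∅, K=∅>
[1] <C=4, E=∅, K=[let loop]>
[2] <C=((λx. (x x)) (λx. (x x))), E={loop↦4}, K=∅>
[3] <C=(λx. (x x)), E={loop↦4}, K=[arg]>
[4] <C=(λx. (x x)), E={loop↦4}, K=[fun]>
[5] <C=(x x), E={x↦clo(λx. (x x), {loop↦4}), loop↦4}, K=∅>
[6] <C=x, E={x↦clo(λx. (x x), {loop↦4}), loop↦4}, K=[arg]>
[7] <C=x, E={x↦clo(λx. (x x), {loop↦4}), loop↦4}, K=[fun]>
… configuration repeats with period 3 (steps 5–7 recur indefinitely) …

Answer: DIVERGES (no final state within 12 steps)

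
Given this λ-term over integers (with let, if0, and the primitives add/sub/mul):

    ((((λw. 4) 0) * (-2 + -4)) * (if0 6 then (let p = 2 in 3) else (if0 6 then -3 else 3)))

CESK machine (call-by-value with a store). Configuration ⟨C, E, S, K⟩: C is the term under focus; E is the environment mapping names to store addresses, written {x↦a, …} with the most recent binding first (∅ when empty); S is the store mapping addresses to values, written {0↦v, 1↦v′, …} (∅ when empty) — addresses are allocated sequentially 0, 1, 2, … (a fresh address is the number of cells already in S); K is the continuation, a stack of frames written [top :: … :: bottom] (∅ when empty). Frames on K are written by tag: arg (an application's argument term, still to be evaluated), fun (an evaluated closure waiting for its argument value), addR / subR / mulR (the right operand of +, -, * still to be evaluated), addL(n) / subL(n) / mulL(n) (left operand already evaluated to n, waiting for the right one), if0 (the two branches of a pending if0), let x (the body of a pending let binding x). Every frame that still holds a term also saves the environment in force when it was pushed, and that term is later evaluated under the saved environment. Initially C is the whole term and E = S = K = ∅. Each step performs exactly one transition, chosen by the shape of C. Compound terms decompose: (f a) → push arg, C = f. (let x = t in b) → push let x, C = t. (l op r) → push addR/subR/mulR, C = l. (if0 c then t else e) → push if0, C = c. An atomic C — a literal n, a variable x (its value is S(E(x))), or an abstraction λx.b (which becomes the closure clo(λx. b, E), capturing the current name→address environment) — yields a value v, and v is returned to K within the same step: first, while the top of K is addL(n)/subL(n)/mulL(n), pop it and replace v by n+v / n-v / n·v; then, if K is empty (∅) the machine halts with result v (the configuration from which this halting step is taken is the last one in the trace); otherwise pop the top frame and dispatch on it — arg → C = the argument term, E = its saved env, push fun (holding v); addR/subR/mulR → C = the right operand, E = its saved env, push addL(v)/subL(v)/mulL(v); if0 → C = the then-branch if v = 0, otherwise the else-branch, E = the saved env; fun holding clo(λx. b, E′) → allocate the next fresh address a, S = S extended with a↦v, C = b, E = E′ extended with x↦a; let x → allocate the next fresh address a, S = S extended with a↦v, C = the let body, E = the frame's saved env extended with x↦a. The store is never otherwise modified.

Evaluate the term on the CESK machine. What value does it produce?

Answer: -72

Execution trace:
t=0: ⟨C=((((λw. 4) 0) * (-2 + -4)) * (if0 6 then (let p = 2 in 3) else (if0 6 then -3 else 3))); E=∅; S=∅; K=∅⟩
t=1: ⟨C=(((λw. 4) 0) * (-2 + -4)); E=∅; S=∅; K=[mulR]⟩
t=2: ⟨C=((λw. 4) 0); E=∅; S=∅; K=[mulR :: mulR]⟩
t=3: ⟨C=(λw. 4); E=∅; S=∅; K=[arg :: mulR :: mulR]⟩
t=4: ⟨C=0; E=∅; S=∅; K=[fun :: mulR :: mulR]⟩
t=5: ⟨C=4; E={w↦0}; S={0↦0}; K=[mulR :: mulR]⟩
t=6: ⟨C=(-2 + -4); E=∅; S={0↦0}; K=[mulL(4) :: mulR]⟩
t=7: ⟨C=-2; E=∅; S={0↦0}; K=[addR :: mulL(4) :: mulR]⟩
t=8: ⟨C=-4; E=∅; S={0↦0}; K=[addL(-2) :: mulL(4) :: mulR]⟩
t=9: ⟨C=(if0 6 then (let p = 2 in 3) else (if0 6 then -3 else 3)); E=∅; S={0↦0}; K=[mulL(-24)]⟩
t=10: ⟨C=6; E=∅; S={0↦0}; K=[if0 :: mulL(-24)]⟩
t=11: ⟨C=(if0 6 then -3 else 3); E=∅; S={0↦0}; K=[mulL(-24)]⟩
t=12: ⟨C=6; E=∅; S={0↦0}; K=[if0 :: mulL(-24)]⟩
t=13: ⟨C=3; E=∅; S={0↦0}; K=[mulL(-24)]⟩
→ final value -72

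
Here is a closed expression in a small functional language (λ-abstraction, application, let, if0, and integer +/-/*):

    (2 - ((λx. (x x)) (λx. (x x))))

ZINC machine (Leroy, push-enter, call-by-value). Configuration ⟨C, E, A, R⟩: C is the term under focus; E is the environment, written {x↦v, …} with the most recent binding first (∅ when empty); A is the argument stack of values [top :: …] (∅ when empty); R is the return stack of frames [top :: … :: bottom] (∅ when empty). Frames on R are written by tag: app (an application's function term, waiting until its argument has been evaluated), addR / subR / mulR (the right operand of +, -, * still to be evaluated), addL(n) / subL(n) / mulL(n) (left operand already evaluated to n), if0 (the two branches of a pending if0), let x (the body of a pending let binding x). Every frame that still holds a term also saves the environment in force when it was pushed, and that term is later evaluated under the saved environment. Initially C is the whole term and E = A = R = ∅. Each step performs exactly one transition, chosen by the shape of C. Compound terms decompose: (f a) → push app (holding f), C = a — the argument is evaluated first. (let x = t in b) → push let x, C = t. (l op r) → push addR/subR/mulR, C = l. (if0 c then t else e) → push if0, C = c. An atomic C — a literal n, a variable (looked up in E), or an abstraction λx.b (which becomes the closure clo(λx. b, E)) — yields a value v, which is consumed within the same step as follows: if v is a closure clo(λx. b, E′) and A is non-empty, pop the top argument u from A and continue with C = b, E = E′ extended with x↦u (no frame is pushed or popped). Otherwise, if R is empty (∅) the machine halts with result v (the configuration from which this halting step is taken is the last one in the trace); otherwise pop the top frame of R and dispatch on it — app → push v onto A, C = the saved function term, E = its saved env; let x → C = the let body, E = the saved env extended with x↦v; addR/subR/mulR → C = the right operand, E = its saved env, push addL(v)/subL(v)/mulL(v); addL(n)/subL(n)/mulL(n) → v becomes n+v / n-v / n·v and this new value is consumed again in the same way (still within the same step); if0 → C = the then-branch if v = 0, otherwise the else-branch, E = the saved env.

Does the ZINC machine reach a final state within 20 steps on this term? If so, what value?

0. ⟨C=(2 - ((λx. (x x)) (λx. (x x)))); E=∅; A=∅; R=∅⟩
1. ⟨C=2; E=∅; A=∅; R=[subR]⟩
2. ⟨C=((λx. (x x)) (λx. (x x))); E=∅; A=∅; R=[subL(2)]⟩
3. ⟨C=(λx. (x x)); E=∅; A=∅; R=[app :: subL(2)]⟩
4. ⟨C=(λx. (x x)); E=∅; A=[clo(λx. (x x), ∅)]; R=[subL(2)]⟩
5. ⟨C=(x x); E={x↦clo(λx. (x x), ∅)}; A=∅; R=[subL(2)]⟩
6. ⟨C=x; E={x↦clo(λx. (x x), ∅)}; A=∅; R=[app :: subL(2)]⟩
7. ⟨C=x; E={x↦clo(λx. (x x), ∅)}; A=[clo(λx. (x x), ∅)]; R=[subL(2)]⟩
… configuration repeats with period 3 (steps 5–7 recur indefinitely) …

Answer: DIVERGES (no final state within 20 steps)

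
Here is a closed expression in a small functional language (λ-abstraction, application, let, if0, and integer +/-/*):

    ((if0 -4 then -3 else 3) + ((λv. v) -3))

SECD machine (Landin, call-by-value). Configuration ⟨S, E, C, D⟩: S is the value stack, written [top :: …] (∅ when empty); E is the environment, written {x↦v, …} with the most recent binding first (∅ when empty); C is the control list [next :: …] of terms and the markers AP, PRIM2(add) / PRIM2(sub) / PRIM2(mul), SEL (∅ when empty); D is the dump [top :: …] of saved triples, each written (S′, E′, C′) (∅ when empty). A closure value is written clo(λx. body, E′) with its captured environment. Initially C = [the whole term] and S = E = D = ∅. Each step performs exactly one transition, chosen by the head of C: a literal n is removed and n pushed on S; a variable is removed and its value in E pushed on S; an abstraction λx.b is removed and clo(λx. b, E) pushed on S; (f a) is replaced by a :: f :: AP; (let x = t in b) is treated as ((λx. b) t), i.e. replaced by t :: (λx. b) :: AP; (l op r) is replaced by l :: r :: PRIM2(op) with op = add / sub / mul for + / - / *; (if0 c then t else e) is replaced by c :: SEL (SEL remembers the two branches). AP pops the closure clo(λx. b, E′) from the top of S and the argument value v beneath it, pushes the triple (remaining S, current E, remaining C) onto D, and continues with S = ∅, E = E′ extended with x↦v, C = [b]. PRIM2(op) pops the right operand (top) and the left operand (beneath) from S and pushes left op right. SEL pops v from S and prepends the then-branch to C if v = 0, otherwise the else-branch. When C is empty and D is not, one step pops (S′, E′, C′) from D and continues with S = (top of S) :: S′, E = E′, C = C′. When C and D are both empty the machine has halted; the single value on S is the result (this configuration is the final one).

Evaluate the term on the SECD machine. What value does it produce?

step 0: <S=∅, E=∅, C=[((if0 -4 then -3 else 3) + ((λv. v) -3))], D=∅>
step 1: <S=∅, E=∅, C=[(if0 -4 then -3 else 3) :: ((λv. v) -3) :: PRIM2(add)], D=∅>
step 2: <S=∅, E=∅, C=[-4 :: SEL :: ((λv. v) -3) :: PRIM2(add)], D=∅>
step 3: <S=[-4], E=∅, C=[SEL :: ((λv. v) -3) :: PRIM2(add)], D=∅>
step 4: <S=∅, E=∅, C=[3 :: ((λv. v) -3) :: PRIM2(add)], D=∅>
step 5: <S=[3], E=∅, C=[((λv. v) -3) :: PRIM2(add)], D=∅>
step 6: <S=[3], E=∅, C=[-3 :: (λv. v) :: AP :: PRIM2(add)], D=∅>
step 7: <S=[-3 :: 3], E=∅, C=[(λv. v) :: AP :: PRIM2(add)], D=∅>
step 8: <S=[clo(λv. v, ∅) :: -3 :: 3], E=∅, C=[AP :: PRIM2(add)], D=∅>
step 9: <S=∅, E={v↦-3}, C=[v], D=[([3], ∅, [PRIM2(add)])]>
step 10: <S=[-3], E={v↦-3}, C=∅, D=[([3], ∅, [PRIM2(add)])]>
step 11: <S=[-3 :: 3], E=∅, C=[PRIM2(add)], D=∅>
step 12: <S=[0], E=∅, C=∅, D=∅>
→ final value 0

Answer: 0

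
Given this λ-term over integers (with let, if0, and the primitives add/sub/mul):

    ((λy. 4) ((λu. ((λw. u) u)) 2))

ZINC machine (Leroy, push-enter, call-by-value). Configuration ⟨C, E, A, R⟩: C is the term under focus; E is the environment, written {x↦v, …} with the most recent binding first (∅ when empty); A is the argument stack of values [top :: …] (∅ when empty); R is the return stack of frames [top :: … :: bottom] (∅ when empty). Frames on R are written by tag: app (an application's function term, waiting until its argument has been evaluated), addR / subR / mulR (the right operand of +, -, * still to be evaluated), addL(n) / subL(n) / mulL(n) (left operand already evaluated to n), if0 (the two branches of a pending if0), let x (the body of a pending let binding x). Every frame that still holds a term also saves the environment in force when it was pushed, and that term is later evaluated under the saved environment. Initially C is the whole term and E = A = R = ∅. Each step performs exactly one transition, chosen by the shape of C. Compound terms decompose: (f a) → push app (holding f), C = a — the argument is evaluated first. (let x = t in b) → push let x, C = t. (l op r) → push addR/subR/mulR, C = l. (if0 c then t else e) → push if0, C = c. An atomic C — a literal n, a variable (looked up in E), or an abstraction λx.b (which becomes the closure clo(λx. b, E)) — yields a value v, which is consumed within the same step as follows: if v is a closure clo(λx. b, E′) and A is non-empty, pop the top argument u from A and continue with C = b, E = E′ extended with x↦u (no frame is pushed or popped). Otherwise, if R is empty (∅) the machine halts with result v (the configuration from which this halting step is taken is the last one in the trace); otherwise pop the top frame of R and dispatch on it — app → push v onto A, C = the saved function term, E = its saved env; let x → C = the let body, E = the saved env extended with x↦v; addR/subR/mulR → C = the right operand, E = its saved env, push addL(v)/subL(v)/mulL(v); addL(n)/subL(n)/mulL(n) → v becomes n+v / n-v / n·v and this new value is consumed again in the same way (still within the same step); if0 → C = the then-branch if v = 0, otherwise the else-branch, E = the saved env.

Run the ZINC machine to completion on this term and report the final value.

Answer: 4

Execution trace:
0. <C=((λy. 4) ((λu. ((λw. u) u)) 2)), E=∅, A=∅, R=∅>
1. <C=((λu. ((λw. u) u)) 2), E=∅, A=∅, R=[app]>
2. <C=2, E=∅, A=∅, R=[app :: app]>
3. <C=(λu. ((λw. u) u)), E=∅, A=[2], R=[app]>
4. <C=((λw. u) u), E={u↦2}, A=∅, R=[app]>
5. <C=u, E={u↦2}, A=∅, R=[app :: app]>
6. <C=(λw. u), E={u↦2}, A=[2], R=[app]>
7. <C=u, E={w↦2, u↦2}, A=∅, R=[app]>
8. <C=(λy. 4), E=∅, A=[2], R=∅>
9. <C=4, E={y↦2}, A=∅, R=∅>
→ final value 4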